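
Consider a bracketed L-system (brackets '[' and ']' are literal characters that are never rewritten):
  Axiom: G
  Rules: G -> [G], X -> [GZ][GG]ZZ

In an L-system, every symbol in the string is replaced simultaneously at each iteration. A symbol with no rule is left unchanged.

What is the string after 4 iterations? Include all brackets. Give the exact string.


Step 0: G
Step 1: [G]
Step 2: [[G]]
Step 3: [[[G]]]
Step 4: [[[[G]]]]

Answer: [[[[G]]]]


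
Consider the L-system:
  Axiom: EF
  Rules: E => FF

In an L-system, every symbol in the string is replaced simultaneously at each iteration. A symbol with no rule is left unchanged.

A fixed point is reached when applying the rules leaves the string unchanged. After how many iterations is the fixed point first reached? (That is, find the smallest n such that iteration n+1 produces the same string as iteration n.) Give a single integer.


Answer: 1

Derivation:
Step 0: EF
Step 1: FFF
Step 2: FFF  (unchanged — fixed point at step 1)


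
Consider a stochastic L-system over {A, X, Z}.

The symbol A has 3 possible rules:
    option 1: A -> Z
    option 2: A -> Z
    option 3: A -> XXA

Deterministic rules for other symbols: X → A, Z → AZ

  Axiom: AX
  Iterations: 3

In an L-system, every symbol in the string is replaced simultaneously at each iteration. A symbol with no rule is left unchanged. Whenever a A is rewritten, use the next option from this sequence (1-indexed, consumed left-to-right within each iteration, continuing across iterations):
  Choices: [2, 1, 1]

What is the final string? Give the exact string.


Answer: ZAZAZ

Derivation:
Step 0: AX
Step 1: ZA  (used choices [2])
Step 2: AZZ  (used choices [1])
Step 3: ZAZAZ  (used choices [1])


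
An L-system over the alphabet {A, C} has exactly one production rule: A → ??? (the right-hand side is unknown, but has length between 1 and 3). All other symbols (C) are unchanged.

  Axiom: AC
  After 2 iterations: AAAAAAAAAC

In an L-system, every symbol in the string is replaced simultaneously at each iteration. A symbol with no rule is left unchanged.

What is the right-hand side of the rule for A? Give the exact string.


Answer: AAA

Derivation:
Trying A → AAA:
  Step 0: AC
  Step 1: AAAC
  Step 2: AAAAAAAAAC
Matches the given result.


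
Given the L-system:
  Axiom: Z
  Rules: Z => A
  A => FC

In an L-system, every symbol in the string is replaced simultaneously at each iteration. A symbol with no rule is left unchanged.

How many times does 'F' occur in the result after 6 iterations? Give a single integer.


Step 0: Z  (0 'F')
Step 1: A  (0 'F')
Step 2: FC  (1 'F')
Step 3: FC  (1 'F')
Step 4: FC  (1 'F')
Step 5: FC  (1 'F')
Step 6: FC  (1 'F')

Answer: 1


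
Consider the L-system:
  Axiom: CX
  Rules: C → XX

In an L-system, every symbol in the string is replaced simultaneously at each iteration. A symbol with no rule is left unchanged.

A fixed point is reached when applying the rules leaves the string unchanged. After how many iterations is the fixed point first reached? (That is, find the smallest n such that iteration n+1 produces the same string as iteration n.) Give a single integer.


Step 0: CX
Step 1: XXX
Step 2: XXX  (unchanged — fixed point at step 1)

Answer: 1


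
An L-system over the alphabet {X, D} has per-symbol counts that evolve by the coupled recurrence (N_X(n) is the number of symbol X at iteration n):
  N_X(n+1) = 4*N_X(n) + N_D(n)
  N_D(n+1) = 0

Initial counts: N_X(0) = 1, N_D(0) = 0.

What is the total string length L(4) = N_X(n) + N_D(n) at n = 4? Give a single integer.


Step 0: N_X=1, N_D=0, L=1
Step 1: N_X=4, N_D=0, L=4
Step 2: N_X=16, N_D=0, L=16
Step 3: N_X=64, N_D=0, L=64
Step 4: N_X=256, N_D=0, L=256

Answer: 256


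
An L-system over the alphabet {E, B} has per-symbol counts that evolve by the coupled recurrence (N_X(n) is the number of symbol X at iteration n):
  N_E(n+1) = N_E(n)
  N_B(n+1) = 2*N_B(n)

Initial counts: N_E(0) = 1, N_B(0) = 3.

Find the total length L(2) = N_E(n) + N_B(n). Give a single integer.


Step 0: N_E=1, N_B=3, L=4
Step 1: N_E=1, N_B=6, L=7
Step 2: N_E=1, N_B=12, L=13

Answer: 13


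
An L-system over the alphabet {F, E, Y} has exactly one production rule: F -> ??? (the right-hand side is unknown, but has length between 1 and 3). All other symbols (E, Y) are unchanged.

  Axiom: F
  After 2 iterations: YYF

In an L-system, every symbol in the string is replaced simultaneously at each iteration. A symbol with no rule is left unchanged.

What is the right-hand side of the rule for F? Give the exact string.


Trying F -> YF:
  Step 0: F
  Step 1: YF
  Step 2: YYF
Matches the given result.

Answer: YF


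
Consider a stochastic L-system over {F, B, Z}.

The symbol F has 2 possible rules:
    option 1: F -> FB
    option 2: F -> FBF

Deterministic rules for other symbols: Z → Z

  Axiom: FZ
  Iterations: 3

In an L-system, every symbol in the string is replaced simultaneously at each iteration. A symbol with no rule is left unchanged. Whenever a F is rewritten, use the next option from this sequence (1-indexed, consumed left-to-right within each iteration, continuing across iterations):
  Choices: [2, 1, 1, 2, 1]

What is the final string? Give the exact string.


Answer: FBFBBFBBZ

Derivation:
Step 0: FZ
Step 1: FBFZ  (used choices [2])
Step 2: FBBFBZ  (used choices [1, 1])
Step 3: FBFBBFBBZ  (used choices [2, 1])


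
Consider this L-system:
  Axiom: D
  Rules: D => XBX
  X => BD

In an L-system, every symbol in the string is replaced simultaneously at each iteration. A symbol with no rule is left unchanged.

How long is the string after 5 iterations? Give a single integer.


Step 0: length = 1
Step 1: length = 3
Step 2: length = 5
Step 3: length = 9
Step 4: length = 13
Step 5: length = 21

Answer: 21


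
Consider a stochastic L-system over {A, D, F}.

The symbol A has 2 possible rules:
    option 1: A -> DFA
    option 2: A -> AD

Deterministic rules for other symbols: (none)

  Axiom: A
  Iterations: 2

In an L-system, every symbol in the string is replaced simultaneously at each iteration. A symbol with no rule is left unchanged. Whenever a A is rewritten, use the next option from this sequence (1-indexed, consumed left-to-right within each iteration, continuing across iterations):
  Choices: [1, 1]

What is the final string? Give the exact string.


Step 0: A
Step 1: DFA  (used choices [1])
Step 2: DFDFA  (used choices [1])

Answer: DFDFA


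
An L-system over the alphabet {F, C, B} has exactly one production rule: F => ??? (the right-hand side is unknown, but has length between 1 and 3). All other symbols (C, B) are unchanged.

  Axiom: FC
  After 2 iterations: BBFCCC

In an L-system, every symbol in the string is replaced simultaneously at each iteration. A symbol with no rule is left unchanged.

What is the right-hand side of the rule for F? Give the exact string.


Answer: BFC

Derivation:
Trying F => BFC:
  Step 0: FC
  Step 1: BFCC
  Step 2: BBFCCC
Matches the given result.


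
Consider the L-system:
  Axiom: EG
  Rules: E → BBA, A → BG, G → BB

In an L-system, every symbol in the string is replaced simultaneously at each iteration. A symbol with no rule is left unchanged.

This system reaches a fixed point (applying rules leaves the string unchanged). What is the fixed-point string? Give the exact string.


Answer: BBBBBBB

Derivation:
Step 0: EG
Step 1: BBABB
Step 2: BBBGBB
Step 3: BBBBBBB
Step 4: BBBBBBB  (unchanged — fixed point at step 3)


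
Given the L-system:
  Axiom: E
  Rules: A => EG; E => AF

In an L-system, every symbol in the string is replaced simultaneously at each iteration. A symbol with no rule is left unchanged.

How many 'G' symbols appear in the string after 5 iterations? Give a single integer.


Step 0: E  (0 'G')
Step 1: AF  (0 'G')
Step 2: EGF  (1 'G')
Step 3: AFGF  (1 'G')
Step 4: EGFGF  (2 'G')
Step 5: AFGFGF  (2 'G')

Answer: 2


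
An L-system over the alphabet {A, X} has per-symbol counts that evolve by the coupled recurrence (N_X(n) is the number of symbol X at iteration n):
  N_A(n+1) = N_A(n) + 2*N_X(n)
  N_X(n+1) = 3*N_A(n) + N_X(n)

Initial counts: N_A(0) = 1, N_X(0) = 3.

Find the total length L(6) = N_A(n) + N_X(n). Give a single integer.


Step 0: N_A=1, N_X=3, L=4
Step 1: N_A=7, N_X=6, L=13
Step 2: N_A=19, N_X=27, L=46
Step 3: N_A=73, N_X=84, L=157
Step 4: N_A=241, N_X=303, L=544
Step 5: N_A=847, N_X=1026, L=1873
Step 6: N_A=2899, N_X=3567, L=6466

Answer: 6466


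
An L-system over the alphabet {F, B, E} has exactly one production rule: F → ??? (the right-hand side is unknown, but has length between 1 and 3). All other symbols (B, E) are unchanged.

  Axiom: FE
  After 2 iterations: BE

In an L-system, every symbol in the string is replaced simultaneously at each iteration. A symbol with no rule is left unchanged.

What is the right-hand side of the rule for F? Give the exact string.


Answer: B

Derivation:
Trying F → B:
  Step 0: FE
  Step 1: BE
  Step 2: BE
Matches the given result.


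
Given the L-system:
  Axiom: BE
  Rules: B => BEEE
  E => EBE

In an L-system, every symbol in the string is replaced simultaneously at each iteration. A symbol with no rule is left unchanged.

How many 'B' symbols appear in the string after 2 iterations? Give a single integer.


Answer: 7

Derivation:
Step 0: BE  (1 'B')
Step 1: BEEEEBE  (2 'B')
Step 2: BEEEEBEEBEEBEEBEBEEEEBE  (7 'B')


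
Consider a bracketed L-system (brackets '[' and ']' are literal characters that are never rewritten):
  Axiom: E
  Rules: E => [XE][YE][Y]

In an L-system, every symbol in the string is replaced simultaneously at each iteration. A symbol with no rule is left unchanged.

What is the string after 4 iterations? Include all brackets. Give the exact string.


Step 0: E
Step 1: [XE][YE][Y]
Step 2: [X[XE][YE][Y]][Y[XE][YE][Y]][Y]
Step 3: [X[X[XE][YE][Y]][Y[XE][YE][Y]][Y]][Y[X[XE][YE][Y]][Y[XE][YE][Y]][Y]][Y]
Step 4: [X[X[X[XE][YE][Y]][Y[XE][YE][Y]][Y]][Y[X[XE][YE][Y]][Y[XE][YE][Y]][Y]][Y]][Y[X[X[XE][YE][Y]][Y[XE][YE][Y]][Y]][Y[X[XE][YE][Y]][Y[XE][YE][Y]][Y]][Y]][Y]

Answer: [X[X[X[XE][YE][Y]][Y[XE][YE][Y]][Y]][Y[X[XE][YE][Y]][Y[XE][YE][Y]][Y]][Y]][Y[X[X[XE][YE][Y]][Y[XE][YE][Y]][Y]][Y[X[XE][YE][Y]][Y[XE][YE][Y]][Y]][Y]][Y]


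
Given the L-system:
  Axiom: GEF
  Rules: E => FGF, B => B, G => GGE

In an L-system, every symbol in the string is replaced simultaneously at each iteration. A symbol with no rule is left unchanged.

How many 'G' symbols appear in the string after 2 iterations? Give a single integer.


Answer: 7

Derivation:
Step 0: GEF  (1 'G')
Step 1: GGEFGFF  (3 'G')
Step 2: GGEGGEFGFFGGEFF  (7 'G')


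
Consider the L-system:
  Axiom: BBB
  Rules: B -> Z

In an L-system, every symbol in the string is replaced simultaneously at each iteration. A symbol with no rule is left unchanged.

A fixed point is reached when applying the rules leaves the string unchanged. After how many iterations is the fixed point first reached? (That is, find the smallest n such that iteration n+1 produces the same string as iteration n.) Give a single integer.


Answer: 1

Derivation:
Step 0: BBB
Step 1: ZZZ
Step 2: ZZZ  (unchanged — fixed point at step 1)


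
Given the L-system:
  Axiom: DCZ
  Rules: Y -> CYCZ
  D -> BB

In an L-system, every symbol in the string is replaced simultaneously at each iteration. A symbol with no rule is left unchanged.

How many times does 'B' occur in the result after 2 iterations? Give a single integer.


Answer: 2

Derivation:
Step 0: DCZ  (0 'B')
Step 1: BBCZ  (2 'B')
Step 2: BBCZ  (2 'B')


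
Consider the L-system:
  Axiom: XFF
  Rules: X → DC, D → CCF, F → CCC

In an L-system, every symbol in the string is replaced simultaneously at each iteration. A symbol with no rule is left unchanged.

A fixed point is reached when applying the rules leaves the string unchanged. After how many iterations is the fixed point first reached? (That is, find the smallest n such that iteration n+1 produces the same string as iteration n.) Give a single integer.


Step 0: XFF
Step 1: DCCCCCCC
Step 2: CCFCCCCCCC
Step 3: CCCCCCCCCCCC
Step 4: CCCCCCCCCCCC  (unchanged — fixed point at step 3)

Answer: 3


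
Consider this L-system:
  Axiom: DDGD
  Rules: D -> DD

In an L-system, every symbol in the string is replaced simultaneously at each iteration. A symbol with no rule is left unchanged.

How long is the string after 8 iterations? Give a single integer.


Step 0: length = 4
Step 1: length = 7
Step 2: length = 13
Step 3: length = 25
Step 4: length = 49
Step 5: length = 97
Step 6: length = 193
Step 7: length = 385
Step 8: length = 769

Answer: 769


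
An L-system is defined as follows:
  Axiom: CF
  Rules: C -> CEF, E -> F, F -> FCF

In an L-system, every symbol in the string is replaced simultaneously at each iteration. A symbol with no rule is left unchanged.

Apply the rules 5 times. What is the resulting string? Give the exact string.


Step 0: CF
Step 1: CEFFCF
Step 2: CEFFFCFFCFCEFFCF
Step 3: CEFFFCFFCFFCFCEFFCFFCFCEFFCFCEFFFCFFCFCEFFCF
Step 4: CEFFFCFFCFFCFCEFFCFFCFCEFFCFFCFCEFFCFCEFFFCFFCFCEFFCFFCFCEFFCFCEFFFCFFCFCEFFCFCEFFFCFFCFFCFCEFFCFFCFCEFFCFCEFFFCFFCFCEFFCF
Step 5: CEFFFCFFCFFCFCEFFCFFCFCEFFCFFCFCEFFCFCEFFFCFFCFCEFFCFFCFCEFFCFCEFFFCFFCFCEFFCFFCFCEFFCFCEFFFCFFCFCEFFCFCEFFFCFFCFFCFCEFFCFFCFCEFFCFCEFFFCFFCFCEFFCFFCFCEFFCFCEFFFCFFCFCEFFCFCEFFFCFFCFFCFCEFFCFFCFCEFFCFCEFFFCFFCFCEFFCFCEFFFCFFCFFCFCEFFCFFCFCEFFCFFCFCEFFCFCEFFFCFFCFCEFFCFFCFCEFFCFCEFFFCFFCFCEFFCFCEFFFCFFCFFCFCEFFCFFCFCEFFCFCEFFFCFFCFCEFFCF

Answer: CEFFFCFFCFFCFCEFFCFFCFCEFFCFFCFCEFFCFCEFFFCFFCFCEFFCFFCFCEFFCFCEFFFCFFCFCEFFCFFCFCEFFCFCEFFFCFFCFCEFFCFCEFFFCFFCFFCFCEFFCFFCFCEFFCFCEFFFCFFCFCEFFCFFCFCEFFCFCEFFFCFFCFCEFFCFCEFFFCFFCFFCFCEFFCFFCFCEFFCFCEFFFCFFCFCEFFCFCEFFFCFFCFFCFCEFFCFFCFCEFFCFFCFCEFFCFCEFFFCFFCFCEFFCFFCFCEFFCFCEFFFCFFCFCEFFCFCEFFFCFFCFFCFCEFFCFFCFCEFFCFCEFFFCFFCFCEFFCF


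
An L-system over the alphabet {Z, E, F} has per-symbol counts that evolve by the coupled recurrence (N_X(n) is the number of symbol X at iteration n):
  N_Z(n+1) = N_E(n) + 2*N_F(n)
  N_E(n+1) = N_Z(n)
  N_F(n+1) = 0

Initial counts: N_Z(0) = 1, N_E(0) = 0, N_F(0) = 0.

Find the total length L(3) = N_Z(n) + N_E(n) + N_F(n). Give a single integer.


Answer: 1

Derivation:
Step 0: N_Z=1, N_E=0, N_F=0, L=1
Step 1: N_Z=0, N_E=1, N_F=0, L=1
Step 2: N_Z=1, N_E=0, N_F=0, L=1
Step 3: N_Z=0, N_E=1, N_F=0, L=1


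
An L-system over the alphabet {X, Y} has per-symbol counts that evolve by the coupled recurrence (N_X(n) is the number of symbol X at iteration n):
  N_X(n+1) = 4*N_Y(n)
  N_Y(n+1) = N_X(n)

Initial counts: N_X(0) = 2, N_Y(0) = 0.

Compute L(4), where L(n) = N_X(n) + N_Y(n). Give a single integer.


Step 0: N_X=2, N_Y=0, L=2
Step 1: N_X=0, N_Y=2, L=2
Step 2: N_X=8, N_Y=0, L=8
Step 3: N_X=0, N_Y=8, L=8
Step 4: N_X=32, N_Y=0, L=32

Answer: 32


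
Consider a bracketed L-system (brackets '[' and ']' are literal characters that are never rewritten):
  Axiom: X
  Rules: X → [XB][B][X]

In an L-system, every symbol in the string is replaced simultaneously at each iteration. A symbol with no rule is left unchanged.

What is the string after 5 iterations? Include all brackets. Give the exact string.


Step 0: X
Step 1: [XB][B][X]
Step 2: [[XB][B][X]B][B][[XB][B][X]]
Step 3: [[[XB][B][X]B][B][[XB][B][X]]B][B][[[XB][B][X]B][B][[XB][B][X]]]
Step 4: [[[[XB][B][X]B][B][[XB][B][X]]B][B][[[XB][B][X]B][B][[XB][B][X]]]B][B][[[[XB][B][X]B][B][[XB][B][X]]B][B][[[XB][B][X]B][B][[XB][B][X]]]]
Step 5: [[[[[XB][B][X]B][B][[XB][B][X]]B][B][[[XB][B][X]B][B][[XB][B][X]]]B][B][[[[XB][B][X]B][B][[XB][B][X]]B][B][[[XB][B][X]B][B][[XB][B][X]]]]B][B][[[[[XB][B][X]B][B][[XB][B][X]]B][B][[[XB][B][X]B][B][[XB][B][X]]]B][B][[[[XB][B][X]B][B][[XB][B][X]]B][B][[[XB][B][X]B][B][[XB][B][X]]]]]

Answer: [[[[[XB][B][X]B][B][[XB][B][X]]B][B][[[XB][B][X]B][B][[XB][B][X]]]B][B][[[[XB][B][X]B][B][[XB][B][X]]B][B][[[XB][B][X]B][B][[XB][B][X]]]]B][B][[[[[XB][B][X]B][B][[XB][B][X]]B][B][[[XB][B][X]B][B][[XB][B][X]]]B][B][[[[XB][B][X]B][B][[XB][B][X]]B][B][[[XB][B][X]B][B][[XB][B][X]]]]]


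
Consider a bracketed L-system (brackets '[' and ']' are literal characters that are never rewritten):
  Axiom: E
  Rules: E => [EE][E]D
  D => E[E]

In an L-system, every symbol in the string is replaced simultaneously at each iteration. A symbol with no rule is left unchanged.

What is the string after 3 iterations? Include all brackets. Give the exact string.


Answer: [[[EE][E]D[EE][E]D][[EE][E]D]E[E][[EE][E]D[EE][E]D][[EE][E]D]E[E]][[[EE][E]D[EE][E]D][[EE][E]D]E[E]][EE][E]D[[EE][E]D]

Derivation:
Step 0: E
Step 1: [EE][E]D
Step 2: [[EE][E]D[EE][E]D][[EE][E]D]E[E]
Step 3: [[[EE][E]D[EE][E]D][[EE][E]D]E[E][[EE][E]D[EE][E]D][[EE][E]D]E[E]][[[EE][E]D[EE][E]D][[EE][E]D]E[E]][EE][E]D[[EE][E]D]


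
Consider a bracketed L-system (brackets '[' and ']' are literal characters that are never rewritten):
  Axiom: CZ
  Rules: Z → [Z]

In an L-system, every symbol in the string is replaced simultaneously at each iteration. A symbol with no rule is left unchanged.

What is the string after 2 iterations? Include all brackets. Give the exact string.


Step 0: CZ
Step 1: C[Z]
Step 2: C[[Z]]

Answer: C[[Z]]


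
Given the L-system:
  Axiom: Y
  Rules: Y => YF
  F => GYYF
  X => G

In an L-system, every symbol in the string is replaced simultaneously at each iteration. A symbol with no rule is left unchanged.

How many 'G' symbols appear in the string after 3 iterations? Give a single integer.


Answer: 3

Derivation:
Step 0: Y  (0 'G')
Step 1: YF  (0 'G')
Step 2: YFGYYF  (1 'G')
Step 3: YFGYYFGYFYFGYYF  (3 'G')


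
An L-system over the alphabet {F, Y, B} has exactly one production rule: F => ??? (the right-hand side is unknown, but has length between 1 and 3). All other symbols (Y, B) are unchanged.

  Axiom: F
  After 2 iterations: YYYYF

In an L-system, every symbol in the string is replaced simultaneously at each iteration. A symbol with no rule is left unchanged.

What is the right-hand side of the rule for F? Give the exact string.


Trying F => YYF:
  Step 0: F
  Step 1: YYF
  Step 2: YYYYF
Matches the given result.

Answer: YYF


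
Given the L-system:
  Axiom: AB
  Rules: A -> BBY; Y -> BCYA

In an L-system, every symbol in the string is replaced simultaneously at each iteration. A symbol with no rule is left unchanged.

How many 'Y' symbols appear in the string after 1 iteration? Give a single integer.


Step 0: AB  (0 'Y')
Step 1: BBYB  (1 'Y')

Answer: 1


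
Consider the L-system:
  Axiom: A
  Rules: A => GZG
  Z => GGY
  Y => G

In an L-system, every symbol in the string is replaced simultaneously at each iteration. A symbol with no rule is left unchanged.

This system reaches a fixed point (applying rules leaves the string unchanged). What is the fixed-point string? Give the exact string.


Answer: GGGGG

Derivation:
Step 0: A
Step 1: GZG
Step 2: GGGYG
Step 3: GGGGG
Step 4: GGGGG  (unchanged — fixed point at step 3)


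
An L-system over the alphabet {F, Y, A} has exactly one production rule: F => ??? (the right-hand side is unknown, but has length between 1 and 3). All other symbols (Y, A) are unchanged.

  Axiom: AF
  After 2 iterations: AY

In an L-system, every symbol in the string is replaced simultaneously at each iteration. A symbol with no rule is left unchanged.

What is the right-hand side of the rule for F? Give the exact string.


Answer: Y

Derivation:
Trying F => Y:
  Step 0: AF
  Step 1: AY
  Step 2: AY
Matches the given result.


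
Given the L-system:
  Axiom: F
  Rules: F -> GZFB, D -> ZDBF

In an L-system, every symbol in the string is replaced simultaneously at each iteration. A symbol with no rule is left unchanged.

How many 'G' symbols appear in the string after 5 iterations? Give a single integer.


Step 0: F  (0 'G')
Step 1: GZFB  (1 'G')
Step 2: GZGZFBB  (2 'G')
Step 3: GZGZGZFBBB  (3 'G')
Step 4: GZGZGZGZFBBBB  (4 'G')
Step 5: GZGZGZGZGZFBBBBB  (5 'G')

Answer: 5


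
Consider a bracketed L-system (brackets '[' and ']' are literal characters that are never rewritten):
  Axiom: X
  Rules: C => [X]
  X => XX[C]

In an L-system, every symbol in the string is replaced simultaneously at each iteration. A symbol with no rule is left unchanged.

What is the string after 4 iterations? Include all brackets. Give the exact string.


Step 0: X
Step 1: XX[C]
Step 2: XX[C]XX[C][[X]]
Step 3: XX[C]XX[C][[X]]XX[C]XX[C][[X]][[XX[C]]]
Step 4: XX[C]XX[C][[X]]XX[C]XX[C][[X]][[XX[C]]]XX[C]XX[C][[X]]XX[C]XX[C][[X]][[XX[C]]][[XX[C]XX[C][[X]]]]

Answer: XX[C]XX[C][[X]]XX[C]XX[C][[X]][[XX[C]]]XX[C]XX[C][[X]]XX[C]XX[C][[X]][[XX[C]]][[XX[C]XX[C][[X]]]]


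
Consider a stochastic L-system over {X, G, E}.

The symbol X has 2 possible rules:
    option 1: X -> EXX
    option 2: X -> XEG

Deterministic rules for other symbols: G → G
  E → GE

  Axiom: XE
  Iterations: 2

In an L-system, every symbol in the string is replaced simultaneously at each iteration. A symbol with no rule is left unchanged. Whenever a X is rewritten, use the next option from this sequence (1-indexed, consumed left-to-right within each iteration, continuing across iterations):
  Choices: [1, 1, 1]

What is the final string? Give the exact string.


Step 0: XE
Step 1: EXXGE  (used choices [1])
Step 2: GEEXXEXXGGE  (used choices [1, 1])

Answer: GEEXXEXXGGE


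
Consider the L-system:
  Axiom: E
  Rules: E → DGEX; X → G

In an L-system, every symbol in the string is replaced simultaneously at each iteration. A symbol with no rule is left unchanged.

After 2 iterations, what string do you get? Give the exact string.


Answer: DGDGEXG

Derivation:
Step 0: E
Step 1: DGEX
Step 2: DGDGEXG


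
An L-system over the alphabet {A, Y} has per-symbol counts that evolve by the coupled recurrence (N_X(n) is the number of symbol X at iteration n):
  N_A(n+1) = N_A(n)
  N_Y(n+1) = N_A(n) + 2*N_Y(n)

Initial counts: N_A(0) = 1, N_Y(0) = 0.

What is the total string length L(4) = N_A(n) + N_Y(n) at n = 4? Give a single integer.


Answer: 16

Derivation:
Step 0: N_A=1, N_Y=0, L=1
Step 1: N_A=1, N_Y=1, L=2
Step 2: N_A=1, N_Y=3, L=4
Step 3: N_A=1, N_Y=7, L=8
Step 4: N_A=1, N_Y=15, L=16


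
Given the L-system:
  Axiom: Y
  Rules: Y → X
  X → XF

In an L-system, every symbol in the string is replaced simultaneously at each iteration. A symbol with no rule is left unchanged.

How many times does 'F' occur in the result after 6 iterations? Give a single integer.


Step 0: Y  (0 'F')
Step 1: X  (0 'F')
Step 2: XF  (1 'F')
Step 3: XFF  (2 'F')
Step 4: XFFF  (3 'F')
Step 5: XFFFF  (4 'F')
Step 6: XFFFFF  (5 'F')

Answer: 5


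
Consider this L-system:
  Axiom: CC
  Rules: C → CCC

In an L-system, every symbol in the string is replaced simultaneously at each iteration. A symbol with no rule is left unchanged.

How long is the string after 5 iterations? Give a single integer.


Answer: 486

Derivation:
Step 0: length = 2
Step 1: length = 6
Step 2: length = 18
Step 3: length = 54
Step 4: length = 162
Step 5: length = 486


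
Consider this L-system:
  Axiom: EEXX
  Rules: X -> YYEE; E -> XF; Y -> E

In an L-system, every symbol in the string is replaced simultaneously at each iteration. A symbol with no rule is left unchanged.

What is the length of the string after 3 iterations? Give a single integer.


Answer: 42

Derivation:
Step 0: length = 4
Step 1: length = 12
Step 2: length = 22
Step 3: length = 42


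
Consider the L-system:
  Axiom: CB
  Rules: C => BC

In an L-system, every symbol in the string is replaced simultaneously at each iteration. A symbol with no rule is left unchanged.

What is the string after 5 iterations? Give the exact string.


Answer: BBBBBCB

Derivation:
Step 0: CB
Step 1: BCB
Step 2: BBCB
Step 3: BBBCB
Step 4: BBBBCB
Step 5: BBBBBCB


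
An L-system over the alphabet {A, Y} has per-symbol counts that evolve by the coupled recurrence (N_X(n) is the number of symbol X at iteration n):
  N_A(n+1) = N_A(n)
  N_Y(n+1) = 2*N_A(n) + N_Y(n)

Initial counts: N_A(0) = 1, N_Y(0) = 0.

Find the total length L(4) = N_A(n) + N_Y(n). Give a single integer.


Step 0: N_A=1, N_Y=0, L=1
Step 1: N_A=1, N_Y=2, L=3
Step 2: N_A=1, N_Y=4, L=5
Step 3: N_A=1, N_Y=6, L=7
Step 4: N_A=1, N_Y=8, L=9

Answer: 9


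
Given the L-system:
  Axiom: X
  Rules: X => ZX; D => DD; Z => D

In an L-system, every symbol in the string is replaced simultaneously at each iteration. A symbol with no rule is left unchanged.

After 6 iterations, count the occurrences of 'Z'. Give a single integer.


Answer: 1

Derivation:
Step 0: X  (0 'Z')
Step 1: ZX  (1 'Z')
Step 2: DZX  (1 'Z')
Step 3: DDDZX  (1 'Z')
Step 4: DDDDDDDZX  (1 'Z')
Step 5: DDDDDDDDDDDDDDDZX  (1 'Z')
Step 6: DDDDDDDDDDDDDDDDDDDDDDDDDDDDDDDZX  (1 'Z')


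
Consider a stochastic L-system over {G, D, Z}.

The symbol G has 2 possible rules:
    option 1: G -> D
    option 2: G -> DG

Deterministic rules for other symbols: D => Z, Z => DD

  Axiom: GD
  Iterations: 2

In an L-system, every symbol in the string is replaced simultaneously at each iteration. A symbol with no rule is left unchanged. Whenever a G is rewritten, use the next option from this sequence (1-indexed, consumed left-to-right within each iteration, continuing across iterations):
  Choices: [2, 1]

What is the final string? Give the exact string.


Answer: ZDDD

Derivation:
Step 0: GD
Step 1: DGZ  (used choices [2])
Step 2: ZDDD  (used choices [1])


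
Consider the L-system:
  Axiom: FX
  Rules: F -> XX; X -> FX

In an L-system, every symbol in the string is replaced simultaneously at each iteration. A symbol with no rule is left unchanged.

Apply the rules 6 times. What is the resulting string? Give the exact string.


Step 0: FX
Step 1: XXFX
Step 2: FXFXXXFX
Step 3: XXFXXXFXFXFXXXFX
Step 4: FXFXXXFXFXFXXXFXXXFXXXFXFXFXXXFX
Step 5: XXFXXXFXFXFXXXFXXXFXXXFXFXFXXXFXFXFXXXFXFXFXXXFXXXFXXXFXFXFXXXFX
Step 6: FXFXXXFXFXFXXXFXXXFXXXFXFXFXXXFXFXFXXXFXFXFXXXFXXXFXXXFXFXFXXXFXXXFXXXFXFXFXXXFXXXFXXXFXFXFXXXFXFXFXXXFXFXFXXXFXXXFXXXFXFXFXXXFX

Answer: FXFXXXFXFXFXXXFXXXFXXXFXFXFXXXFXFXFXXXFXFXFXXXFXXXFXXXFXFXFXXXFXXXFXXXFXFXFXXXFXXXFXXXFXFXFXXXFXFXFXXXFXFXFXXXFXXXFXXXFXFXFXXXFX


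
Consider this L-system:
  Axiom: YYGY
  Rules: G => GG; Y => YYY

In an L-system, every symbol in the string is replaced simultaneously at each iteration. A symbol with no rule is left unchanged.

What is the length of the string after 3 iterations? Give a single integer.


Step 0: length = 4
Step 1: length = 11
Step 2: length = 31
Step 3: length = 89

Answer: 89


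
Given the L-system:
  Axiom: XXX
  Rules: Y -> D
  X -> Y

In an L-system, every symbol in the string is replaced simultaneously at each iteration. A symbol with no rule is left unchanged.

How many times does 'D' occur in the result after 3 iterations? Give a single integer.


Step 0: XXX  (0 'D')
Step 1: YYY  (0 'D')
Step 2: DDD  (3 'D')
Step 3: DDD  (3 'D')

Answer: 3


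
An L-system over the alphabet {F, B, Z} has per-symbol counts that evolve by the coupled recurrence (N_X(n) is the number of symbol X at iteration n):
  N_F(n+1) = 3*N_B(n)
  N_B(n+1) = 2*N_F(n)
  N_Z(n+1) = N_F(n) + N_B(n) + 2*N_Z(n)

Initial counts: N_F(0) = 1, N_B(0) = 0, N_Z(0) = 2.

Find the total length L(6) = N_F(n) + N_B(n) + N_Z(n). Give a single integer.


Step 0: N_F=1, N_B=0, N_Z=2, L=3
Step 1: N_F=0, N_B=2, N_Z=5, L=7
Step 2: N_F=6, N_B=0, N_Z=12, L=18
Step 3: N_F=0, N_B=12, N_Z=30, L=42
Step 4: N_F=36, N_B=0, N_Z=72, L=108
Step 5: N_F=0, N_B=72, N_Z=180, L=252
Step 6: N_F=216, N_B=0, N_Z=432, L=648

Answer: 648


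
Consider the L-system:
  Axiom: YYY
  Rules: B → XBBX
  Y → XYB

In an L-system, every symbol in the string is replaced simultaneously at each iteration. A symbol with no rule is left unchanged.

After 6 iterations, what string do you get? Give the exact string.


Answer: XXXXXXYBXBBXXXBBXXBBXXXXXBBXXBBXXXXBBXXBBXXXXXXXBBXXBBXXXXBBXXBBXXXXXXBBXXBBXXXXBBXXBBXXXXXXXXXBBXXBBXXXXBBXXBBXXXXXXBBXXBBXXXXBBXXBBXXXXXXXXBBXXBBXXXXBBXXBBXXXXXXBBXXBBXXXXBBXXBBXXXXXXXXXXXYBXBBXXXBBXXBBXXXXXBBXXBBXXXXBBXXBBXXXXXXXBBXXBBXXXXBBXXBBXXXXXXBBXXBBXXXXBBXXBBXXXXXXXXXBBXXBBXXXXBBXXBBXXXXXXBBXXBBXXXXBBXXBBXXXXXXXXBBXXBBXXXXBBXXBBXXXXXXBBXXBBXXXXBBXXBBXXXXXXXXXXXYBXBBXXXBBXXBBXXXXXBBXXBBXXXXBBXXBBXXXXXXXBBXXBBXXXXBBXXBBXXXXXXBBXXBBXXXXBBXXBBXXXXXXXXXBBXXBBXXXXBBXXBBXXXXXXBBXXBBXXXXBBXXBBXXXXXXXXBBXXBBXXXXBBXXBBXXXXXXBBXXBBXXXXBBXXBBXXXXX

Derivation:
Step 0: YYY
Step 1: XYBXYBXYB
Step 2: XXYBXBBXXXYBXBBXXXYBXBBX
Step 3: XXXYBXBBXXXBBXXBBXXXXXYBXBBXXXBBXXBBXXXXXYBXBBXXXBBXXBBXX
Step 4: XXXXYBXBBXXXBBXXBBXXXXXBBXXBBXXXXBBXXBBXXXXXXXYBXBBXXXBBXXBBXXXXXBBXXBBXXXXBBXXBBXXXXXXXYBXBBXXXBBXXBBXXXXXBBXXBBXXXXBBXXBBXXX
Step 5: XXXXXYBXBBXXXBBXXBBXXXXXBBXXBBXXXXBBXXBBXXXXXXXBBXXBBXXXXBBXXBBXXXXXXBBXXBBXXXXBBXXBBXXXXXXXXXYBXBBXXXBBXXBBXXXXXBBXXBBXXXXBBXXBBXXXXXXXBBXXBBXXXXBBXXBBXXXXXXBBXXBBXXXXBBXXBBXXXXXXXXXYBXBBXXXBBXXBBXXXXXBBXXBBXXXXBBXXBBXXXXXXXBBXXBBXXXXBBXXBBXXXXXXBBXXBBXXXXBBXXBBXXXX
Step 6: XXXXXXYBXBBXXXBBXXBBXXXXXBBXXBBXXXXBBXXBBXXXXXXXBBXXBBXXXXBBXXBBXXXXXXBBXXBBXXXXBBXXBBXXXXXXXXXBBXXBBXXXXBBXXBBXXXXXXBBXXBBXXXXBBXXBBXXXXXXXXBBXXBBXXXXBBXXBBXXXXXXBBXXBBXXXXBBXXBBXXXXXXXXXXXYBXBBXXXBBXXBBXXXXXBBXXBBXXXXBBXXBBXXXXXXXBBXXBBXXXXBBXXBBXXXXXXBBXXBBXXXXBBXXBBXXXXXXXXXBBXXBBXXXXBBXXBBXXXXXXBBXXBBXXXXBBXXBBXXXXXXXXBBXXBBXXXXBBXXBBXXXXXXBBXXBBXXXXBBXXBBXXXXXXXXXXXYBXBBXXXBBXXBBXXXXXBBXXBBXXXXBBXXBBXXXXXXXBBXXBBXXXXBBXXBBXXXXXXBBXXBBXXXXBBXXBBXXXXXXXXXBBXXBBXXXXBBXXBBXXXXXXBBXXBBXXXXBBXXBBXXXXXXXXBBXXBBXXXXBBXXBBXXXXXXBBXXBBXXXXBBXXBBXXXXX


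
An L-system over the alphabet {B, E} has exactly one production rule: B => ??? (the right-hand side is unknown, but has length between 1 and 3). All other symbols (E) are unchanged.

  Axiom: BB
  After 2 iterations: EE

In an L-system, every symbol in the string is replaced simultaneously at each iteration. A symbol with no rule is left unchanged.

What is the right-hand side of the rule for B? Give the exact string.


Answer: E

Derivation:
Trying B => E:
  Step 0: BB
  Step 1: EE
  Step 2: EE
Matches the given result.


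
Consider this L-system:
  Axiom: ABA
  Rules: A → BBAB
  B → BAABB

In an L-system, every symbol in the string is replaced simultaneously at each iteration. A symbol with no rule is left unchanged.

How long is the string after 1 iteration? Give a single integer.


Answer: 13

Derivation:
Step 0: length = 3
Step 1: length = 13


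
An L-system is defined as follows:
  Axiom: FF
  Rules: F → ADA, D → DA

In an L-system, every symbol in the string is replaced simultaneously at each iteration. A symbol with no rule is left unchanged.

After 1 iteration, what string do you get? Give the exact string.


Answer: ADAADA

Derivation:
Step 0: FF
Step 1: ADAADA


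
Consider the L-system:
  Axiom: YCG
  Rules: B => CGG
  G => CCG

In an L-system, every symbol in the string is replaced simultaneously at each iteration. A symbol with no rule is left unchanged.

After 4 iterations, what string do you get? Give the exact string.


Answer: YCCCCCCCCCG

Derivation:
Step 0: YCG
Step 1: YCCCG
Step 2: YCCCCCG
Step 3: YCCCCCCCG
Step 4: YCCCCCCCCCG


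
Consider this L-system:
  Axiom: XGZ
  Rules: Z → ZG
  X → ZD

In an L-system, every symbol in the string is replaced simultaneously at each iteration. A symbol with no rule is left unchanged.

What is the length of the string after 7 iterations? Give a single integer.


Step 0: length = 3
Step 1: length = 5
Step 2: length = 7
Step 3: length = 9
Step 4: length = 11
Step 5: length = 13
Step 6: length = 15
Step 7: length = 17

Answer: 17


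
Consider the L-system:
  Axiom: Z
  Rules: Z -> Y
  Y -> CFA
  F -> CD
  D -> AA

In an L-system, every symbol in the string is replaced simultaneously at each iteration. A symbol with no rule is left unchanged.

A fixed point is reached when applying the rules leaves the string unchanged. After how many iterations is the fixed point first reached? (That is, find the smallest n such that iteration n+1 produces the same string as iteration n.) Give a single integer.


Answer: 4

Derivation:
Step 0: Z
Step 1: Y
Step 2: CFA
Step 3: CCDA
Step 4: CCAAA
Step 5: CCAAA  (unchanged — fixed point at step 4)


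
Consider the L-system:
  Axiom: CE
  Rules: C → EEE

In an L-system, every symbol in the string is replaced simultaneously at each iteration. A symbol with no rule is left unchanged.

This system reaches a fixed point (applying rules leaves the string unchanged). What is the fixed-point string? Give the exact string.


Step 0: CE
Step 1: EEEE
Step 2: EEEE  (unchanged — fixed point at step 1)

Answer: EEEE


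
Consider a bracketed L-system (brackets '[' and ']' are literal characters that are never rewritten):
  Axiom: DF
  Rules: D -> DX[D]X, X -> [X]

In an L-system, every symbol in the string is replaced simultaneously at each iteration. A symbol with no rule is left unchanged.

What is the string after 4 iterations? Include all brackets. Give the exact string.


Step 0: DF
Step 1: DX[D]XF
Step 2: DX[D]X[X][DX[D]X][X]F
Step 3: DX[D]X[X][DX[D]X][X][[X]][DX[D]X[X][DX[D]X][X]][[X]]F
Step 4: DX[D]X[X][DX[D]X][X][[X]][DX[D]X[X][DX[D]X][X]][[X]][[[X]]][DX[D]X[X][DX[D]X][X][[X]][DX[D]X[X][DX[D]X][X]][[X]]][[[X]]]F

Answer: DX[D]X[X][DX[D]X][X][[X]][DX[D]X[X][DX[D]X][X]][[X]][[[X]]][DX[D]X[X][DX[D]X][X][[X]][DX[D]X[X][DX[D]X][X]][[X]]][[[X]]]F


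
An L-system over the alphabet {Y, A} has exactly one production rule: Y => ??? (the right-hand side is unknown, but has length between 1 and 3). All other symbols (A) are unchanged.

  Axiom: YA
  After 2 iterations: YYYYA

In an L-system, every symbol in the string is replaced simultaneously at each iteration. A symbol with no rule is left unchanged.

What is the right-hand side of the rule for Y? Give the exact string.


Trying Y => YY:
  Step 0: YA
  Step 1: YYA
  Step 2: YYYYA
Matches the given result.

Answer: YY


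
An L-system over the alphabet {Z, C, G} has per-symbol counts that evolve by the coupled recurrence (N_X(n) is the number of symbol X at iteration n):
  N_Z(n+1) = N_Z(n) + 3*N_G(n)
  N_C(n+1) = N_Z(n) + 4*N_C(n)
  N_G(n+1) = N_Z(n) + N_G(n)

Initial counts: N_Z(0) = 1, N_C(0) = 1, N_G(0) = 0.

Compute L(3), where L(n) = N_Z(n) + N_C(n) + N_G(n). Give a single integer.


Answer: 104

Derivation:
Step 0: N_Z=1, N_C=1, N_G=0, L=2
Step 1: N_Z=1, N_C=5, N_G=1, L=7
Step 2: N_Z=4, N_C=21, N_G=2, L=27
Step 3: N_Z=10, N_C=88, N_G=6, L=104


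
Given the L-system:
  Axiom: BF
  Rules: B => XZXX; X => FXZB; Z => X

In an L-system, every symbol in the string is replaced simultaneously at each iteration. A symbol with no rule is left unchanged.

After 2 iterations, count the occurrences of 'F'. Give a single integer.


Answer: 4

Derivation:
Step 0: BF  (1 'F')
Step 1: XZXXF  (1 'F')
Step 2: FXZBXFXZBFXZBF  (4 'F')


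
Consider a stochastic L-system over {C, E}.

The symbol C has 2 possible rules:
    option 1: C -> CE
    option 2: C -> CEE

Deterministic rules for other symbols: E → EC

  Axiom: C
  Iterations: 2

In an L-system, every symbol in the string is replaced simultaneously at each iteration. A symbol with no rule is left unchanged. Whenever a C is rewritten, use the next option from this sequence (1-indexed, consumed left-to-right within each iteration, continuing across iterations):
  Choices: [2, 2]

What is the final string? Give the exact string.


Step 0: C
Step 1: CEE  (used choices [2])
Step 2: CEEECEC  (used choices [2])

Answer: CEEECEC


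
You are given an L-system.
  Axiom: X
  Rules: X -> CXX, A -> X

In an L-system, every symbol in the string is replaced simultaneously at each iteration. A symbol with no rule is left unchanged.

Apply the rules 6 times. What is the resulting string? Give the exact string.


Step 0: X
Step 1: CXX
Step 2: CCXXCXX
Step 3: CCCXXCXXCCXXCXX
Step 4: CCCCXXCXXCCXXCXXCCCXXCXXCCXXCXX
Step 5: CCCCCXXCXXCCXXCXXCCCXXCXXCCXXCXXCCCCXXCXXCCXXCXXCCCXXCXXCCXXCXX
Step 6: CCCCCCXXCXXCCXXCXXCCCXXCXXCCXXCXXCCCCXXCXXCCXXCXXCCCXXCXXCCXXCXXCCCCCXXCXXCCXXCXXCCCXXCXXCCXXCXXCCCCXXCXXCCXXCXXCCCXXCXXCCXXCXX

Answer: CCCCCCXXCXXCCXXCXXCCCXXCXXCCXXCXXCCCCXXCXXCCXXCXXCCCXXCXXCCXXCXXCCCCCXXCXXCCXXCXXCCCXXCXXCCXXCXXCCCCXXCXXCCXXCXXCCCXXCXXCCXXCXX


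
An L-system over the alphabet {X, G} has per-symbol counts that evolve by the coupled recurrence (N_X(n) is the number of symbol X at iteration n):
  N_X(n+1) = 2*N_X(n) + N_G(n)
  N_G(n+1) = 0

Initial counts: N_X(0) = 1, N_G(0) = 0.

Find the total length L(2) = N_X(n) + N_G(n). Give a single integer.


Answer: 4

Derivation:
Step 0: N_X=1, N_G=0, L=1
Step 1: N_X=2, N_G=0, L=2
Step 2: N_X=4, N_G=0, L=4


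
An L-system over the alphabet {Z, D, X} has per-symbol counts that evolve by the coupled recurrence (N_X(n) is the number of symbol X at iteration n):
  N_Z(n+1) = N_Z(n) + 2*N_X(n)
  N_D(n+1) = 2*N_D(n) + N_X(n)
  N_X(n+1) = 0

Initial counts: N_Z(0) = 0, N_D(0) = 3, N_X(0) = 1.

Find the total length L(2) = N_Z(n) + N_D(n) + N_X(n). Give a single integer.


Answer: 16

Derivation:
Step 0: N_Z=0, N_D=3, N_X=1, L=4
Step 1: N_Z=2, N_D=7, N_X=0, L=9
Step 2: N_Z=2, N_D=14, N_X=0, L=16


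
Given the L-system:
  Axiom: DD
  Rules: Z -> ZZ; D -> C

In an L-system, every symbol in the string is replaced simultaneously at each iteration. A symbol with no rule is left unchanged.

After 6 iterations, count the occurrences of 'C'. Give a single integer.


Answer: 2

Derivation:
Step 0: DD  (0 'C')
Step 1: CC  (2 'C')
Step 2: CC  (2 'C')
Step 3: CC  (2 'C')
Step 4: CC  (2 'C')
Step 5: CC  (2 'C')
Step 6: CC  (2 'C')


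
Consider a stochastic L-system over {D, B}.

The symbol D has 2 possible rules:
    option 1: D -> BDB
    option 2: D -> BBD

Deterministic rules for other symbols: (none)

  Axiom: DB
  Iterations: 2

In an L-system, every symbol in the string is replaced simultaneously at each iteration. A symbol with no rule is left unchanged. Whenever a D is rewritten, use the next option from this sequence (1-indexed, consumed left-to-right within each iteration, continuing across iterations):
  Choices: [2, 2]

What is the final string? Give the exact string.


Answer: BBBBDB

Derivation:
Step 0: DB
Step 1: BBDB  (used choices [2])
Step 2: BBBBDB  (used choices [2])


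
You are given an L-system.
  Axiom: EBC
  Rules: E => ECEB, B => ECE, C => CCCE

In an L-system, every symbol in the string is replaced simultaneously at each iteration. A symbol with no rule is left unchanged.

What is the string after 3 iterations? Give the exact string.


Step 0: EBC
Step 1: ECEBECECCCE
Step 2: ECEBCCCEECEBECEECEBCCCEECEBCCCECCCECCCEECEB
Step 3: ECEBCCCEECEBECECCCECCCECCCEECEBECEBCCCEECEBECEECEBCCCEECEBECEBCCCEECEBECECCCECCCECCCEECEBECEBCCCEECEBECECCCECCCECCCEECEBCCCECCCECCCEECEBCCCECCCECCCEECEBECEBCCCEECEBECE

Answer: ECEBCCCEECEBECECCCECCCECCCEECEBECEBCCCEECEBECEECEBCCCEECEBECEBCCCEECEBECECCCECCCECCCEECEBECEBCCCEECEBECECCCECCCECCCEECEBCCCECCCECCCEECEBCCCECCCECCCEECEBECEBCCCEECEBECE


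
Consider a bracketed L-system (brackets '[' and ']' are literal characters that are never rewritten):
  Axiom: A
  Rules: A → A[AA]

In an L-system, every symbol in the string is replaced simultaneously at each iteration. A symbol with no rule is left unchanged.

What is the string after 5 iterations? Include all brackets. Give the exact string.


Step 0: A
Step 1: A[AA]
Step 2: A[AA][A[AA]A[AA]]
Step 3: A[AA][A[AA]A[AA]][A[AA][A[AA]A[AA]]A[AA][A[AA]A[AA]]]
Step 4: A[AA][A[AA]A[AA]][A[AA][A[AA]A[AA]]A[AA][A[AA]A[AA]]][A[AA][A[AA]A[AA]][A[AA][A[AA]A[AA]]A[AA][A[AA]A[AA]]]A[AA][A[AA]A[AA]][A[AA][A[AA]A[AA]]A[AA][A[AA]A[AA]]]]
Step 5: A[AA][A[AA]A[AA]][A[AA][A[AA]A[AA]]A[AA][A[AA]A[AA]]][A[AA][A[AA]A[AA]][A[AA][A[AA]A[AA]]A[AA][A[AA]A[AA]]]A[AA][A[AA]A[AA]][A[AA][A[AA]A[AA]]A[AA][A[AA]A[AA]]]][A[AA][A[AA]A[AA]][A[AA][A[AA]A[AA]]A[AA][A[AA]A[AA]]][A[AA][A[AA]A[AA]][A[AA][A[AA]A[AA]]A[AA][A[AA]A[AA]]]A[AA][A[AA]A[AA]][A[AA][A[AA]A[AA]]A[AA][A[AA]A[AA]]]]A[AA][A[AA]A[AA]][A[AA][A[AA]A[AA]]A[AA][A[AA]A[AA]]][A[AA][A[AA]A[AA]][A[AA][A[AA]A[AA]]A[AA][A[AA]A[AA]]]A[AA][A[AA]A[AA]][A[AA][A[AA]A[AA]]A[AA][A[AA]A[AA]]]]]

Answer: A[AA][A[AA]A[AA]][A[AA][A[AA]A[AA]]A[AA][A[AA]A[AA]]][A[AA][A[AA]A[AA]][A[AA][A[AA]A[AA]]A[AA][A[AA]A[AA]]]A[AA][A[AA]A[AA]][A[AA][A[AA]A[AA]]A[AA][A[AA]A[AA]]]][A[AA][A[AA]A[AA]][A[AA][A[AA]A[AA]]A[AA][A[AA]A[AA]]][A[AA][A[AA]A[AA]][A[AA][A[AA]A[AA]]A[AA][A[AA]A[AA]]]A[AA][A[AA]A[AA]][A[AA][A[AA]A[AA]]A[AA][A[AA]A[AA]]]]A[AA][A[AA]A[AA]][A[AA][A[AA]A[AA]]A[AA][A[AA]A[AA]]][A[AA][A[AA]A[AA]][A[AA][A[AA]A[AA]]A[AA][A[AA]A[AA]]]A[AA][A[AA]A[AA]][A[AA][A[AA]A[AA]]A[AA][A[AA]A[AA]]]]]
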